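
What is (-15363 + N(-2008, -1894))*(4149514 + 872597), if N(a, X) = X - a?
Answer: -76582170639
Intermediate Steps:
(-15363 + N(-2008, -1894))*(4149514 + 872597) = (-15363 + (-1894 - 1*(-2008)))*(4149514 + 872597) = (-15363 + (-1894 + 2008))*5022111 = (-15363 + 114)*5022111 = -15249*5022111 = -76582170639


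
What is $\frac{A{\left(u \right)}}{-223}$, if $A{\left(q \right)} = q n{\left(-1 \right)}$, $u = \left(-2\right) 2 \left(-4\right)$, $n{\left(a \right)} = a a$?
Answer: $- \frac{16}{223} \approx -0.071749$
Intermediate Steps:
$n{\left(a \right)} = a^{2}$
$u = 16$ ($u = \left(-4\right) \left(-4\right) = 16$)
$A{\left(q \right)} = q$ ($A{\left(q \right)} = q \left(-1\right)^{2} = q 1 = q$)
$\frac{A{\left(u \right)}}{-223} = \frac{16}{-223} = 16 \left(- \frac{1}{223}\right) = - \frac{16}{223}$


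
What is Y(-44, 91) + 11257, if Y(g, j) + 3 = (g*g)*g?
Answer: -73930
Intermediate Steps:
Y(g, j) = -3 + g**3 (Y(g, j) = -3 + (g*g)*g = -3 + g**2*g = -3 + g**3)
Y(-44, 91) + 11257 = (-3 + (-44)**3) + 11257 = (-3 - 85184) + 11257 = -85187 + 11257 = -73930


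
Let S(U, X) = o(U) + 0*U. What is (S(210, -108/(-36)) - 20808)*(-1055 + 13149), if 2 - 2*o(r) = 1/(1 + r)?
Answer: -53096016085/211 ≈ -2.5164e+8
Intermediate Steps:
o(r) = 1 - 1/(2*(1 + r))
S(U, X) = (1/2 + U)/(1 + U) (S(U, X) = (1/2 + U)/(1 + U) + 0*U = (1/2 + U)/(1 + U) + 0 = (1/2 + U)/(1 + U))
(S(210, -108/(-36)) - 20808)*(-1055 + 13149) = ((1/2 + 210)/(1 + 210) - 20808)*(-1055 + 13149) = ((421/2)/211 - 20808)*12094 = ((1/211)*(421/2) - 20808)*12094 = (421/422 - 20808)*12094 = -8780555/422*12094 = -53096016085/211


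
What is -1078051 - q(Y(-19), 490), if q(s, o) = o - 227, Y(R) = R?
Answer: -1078314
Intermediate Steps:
q(s, o) = -227 + o
-1078051 - q(Y(-19), 490) = -1078051 - (-227 + 490) = -1078051 - 1*263 = -1078051 - 263 = -1078314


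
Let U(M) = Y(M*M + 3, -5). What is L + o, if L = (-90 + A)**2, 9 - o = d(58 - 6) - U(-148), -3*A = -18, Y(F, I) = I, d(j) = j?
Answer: 7008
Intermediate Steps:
A = 6 (A = -1/3*(-18) = 6)
U(M) = -5
o = -48 (o = 9 - ((58 - 6) - 1*(-5)) = 9 - (52 + 5) = 9 - 1*57 = 9 - 57 = -48)
L = 7056 (L = (-90 + 6)**2 = (-84)**2 = 7056)
L + o = 7056 - 48 = 7008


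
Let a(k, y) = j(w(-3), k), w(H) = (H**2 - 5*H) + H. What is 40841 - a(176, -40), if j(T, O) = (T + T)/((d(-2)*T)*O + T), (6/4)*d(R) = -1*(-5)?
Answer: 72002677/1763 ≈ 40841.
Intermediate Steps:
d(R) = 10/3 (d(R) = 2*(-1*(-5))/3 = (2/3)*5 = 10/3)
w(H) = H**2 - 4*H
j(T, O) = 2*T/(T + 10*O*T/3) (j(T, O) = (T + T)/((10*T/3)*O + T) = (2*T)/(10*O*T/3 + T) = (2*T)/(T + 10*O*T/3) = 2*T/(T + 10*O*T/3))
a(k, y) = 6/(3 + 10*k)
40841 - a(176, -40) = 40841 - 6/(3 + 10*176) = 40841 - 6/(3 + 1760) = 40841 - 6/1763 = 72002677/1763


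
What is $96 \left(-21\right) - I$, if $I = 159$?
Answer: $-2175$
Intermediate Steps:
$96 \left(-21\right) - I = 96 \left(-21\right) - 159 = -2016 - 159 = -2175$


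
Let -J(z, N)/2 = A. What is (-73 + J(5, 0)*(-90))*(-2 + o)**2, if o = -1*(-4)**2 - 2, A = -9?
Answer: -677200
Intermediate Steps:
J(z, N) = 18 (J(z, N) = -2*(-9) = 18)
o = -18 (o = -1*16 - 2 = -16 - 2 = -18)
(-73 + J(5, 0)*(-90))*(-2 + o)**2 = (-73 + 18*(-90))*(-2 - 18)**2 = (-73 - 1620)*(-20)**2 = -1693*400 = -677200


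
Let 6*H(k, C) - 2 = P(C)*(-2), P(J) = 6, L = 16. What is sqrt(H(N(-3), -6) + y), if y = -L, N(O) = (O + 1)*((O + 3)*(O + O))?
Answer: I*sqrt(159)/3 ≈ 4.2032*I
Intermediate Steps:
N(O) = 2*O*(1 + O)*(3 + O) (N(O) = (1 + O)*((3 + O)*(2*O)) = (1 + O)*(2*O*(3 + O)) = 2*O*(1 + O)*(3 + O))
H(k, C) = -5/3 (H(k, C) = 1/3 + (6*(-2))/6 = 1/3 + (1/6)*(-12) = 1/3 - 2 = -5/3)
y = -16 (y = -1*16 = -16)
sqrt(H(N(-3), -6) + y) = sqrt(-5/3 - 16) = sqrt(-53/3) = I*sqrt(159)/3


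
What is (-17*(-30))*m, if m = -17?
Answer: -8670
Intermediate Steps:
(-17*(-30))*m = -17*(-30)*(-17) = 510*(-17) = -8670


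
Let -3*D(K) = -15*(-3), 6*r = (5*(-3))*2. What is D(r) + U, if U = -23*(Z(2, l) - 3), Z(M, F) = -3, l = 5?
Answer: 123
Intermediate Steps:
U = 138 (U = -23*(-3 - 3) = -23*(-6) = 138)
r = -5 (r = ((5*(-3))*2)/6 = (-15*2)/6 = (⅙)*(-30) = -5)
D(K) = -15 (D(K) = -(-5)*(-3) = -⅓*45 = -15)
D(r) + U = -15 + 138 = 123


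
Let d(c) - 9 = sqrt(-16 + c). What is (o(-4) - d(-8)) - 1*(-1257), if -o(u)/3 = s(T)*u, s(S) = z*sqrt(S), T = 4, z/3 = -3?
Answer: 1032 - 2*I*sqrt(6) ≈ 1032.0 - 4.899*I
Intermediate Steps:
z = -9 (z = 3*(-3) = -9)
s(S) = -9*sqrt(S)
d(c) = 9 + sqrt(-16 + c)
o(u) = 54*u (o(u) = -3*(-9*sqrt(4))*u = -3*(-9*2)*u = -(-54)*u = 54*u)
(o(-4) - d(-8)) - 1*(-1257) = (54*(-4) - (9 + sqrt(-16 - 8))) - 1*(-1257) = (-216 - (9 + sqrt(-24))) + 1257 = (-216 - (9 + 2*I*sqrt(6))) + 1257 = (-216 + (-9 - 2*I*sqrt(6))) + 1257 = (-225 - 2*I*sqrt(6)) + 1257 = 1032 - 2*I*sqrt(6)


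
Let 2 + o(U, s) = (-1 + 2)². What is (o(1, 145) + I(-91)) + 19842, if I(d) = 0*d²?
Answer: 19841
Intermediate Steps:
o(U, s) = -1 (o(U, s) = -2 + (-1 + 2)² = -2 + 1² = -2 + 1 = -1)
I(d) = 0
(o(1, 145) + I(-91)) + 19842 = (-1 + 0) + 19842 = -1 + 19842 = 19841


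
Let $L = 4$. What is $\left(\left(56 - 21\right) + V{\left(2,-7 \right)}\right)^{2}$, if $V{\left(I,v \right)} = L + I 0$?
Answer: $1521$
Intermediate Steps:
$V{\left(I,v \right)} = 4$ ($V{\left(I,v \right)} = 4 + I 0 = 4 + 0 = 4$)
$\left(\left(56 - 21\right) + V{\left(2,-7 \right)}\right)^{2} = \left(\left(56 - 21\right) + 4\right)^{2} = \left(35 + 4\right)^{2} = 39^{2} = 1521$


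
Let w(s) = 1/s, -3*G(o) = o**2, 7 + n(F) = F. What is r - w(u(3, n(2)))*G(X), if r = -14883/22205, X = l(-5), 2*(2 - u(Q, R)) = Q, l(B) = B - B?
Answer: -14883/22205 ≈ -0.67025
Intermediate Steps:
n(F) = -7 + F
l(B) = 0
u(Q, R) = 2 - Q/2
X = 0
G(o) = -o**2/3
r = -14883/22205 (r = -14883*1/22205 = -14883/22205 ≈ -0.67025)
r - w(u(3, n(2)))*G(X) = -14883/22205 - (-1/3*0**2)/(2 - 1/2*3) = -14883/22205 - (-1/3*0)/(2 - 3/2) = -14883/22205 - 0/1/2 = -14883/22205 - 2*0 = -14883/22205 - 1*0 = -14883/22205 + 0 = -14883/22205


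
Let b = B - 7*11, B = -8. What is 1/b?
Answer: -1/85 ≈ -0.011765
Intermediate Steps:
b = -85 (b = -8 - 7*11 = -8 - 77 = -85)
1/b = 1/(-85) = -1/85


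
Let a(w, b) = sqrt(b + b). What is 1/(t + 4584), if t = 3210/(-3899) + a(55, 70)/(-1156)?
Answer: 23277093427777896/106683032520182468389 + 8786872178*sqrt(35)/106683032520182468389 ≈ 0.00021819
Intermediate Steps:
a(w, b) = sqrt(2)*sqrt(b) (a(w, b) = sqrt(2*b) = sqrt(2)*sqrt(b))
t = -3210/3899 - sqrt(35)/578 (t = 3210/(-3899) + (sqrt(2)*sqrt(70))/(-1156) = 3210*(-1/3899) + (2*sqrt(35))*(-1/1156) = -3210/3899 - sqrt(35)/578 ≈ -0.83352)
1/(t + 4584) = 1/((-3210/3899 - sqrt(35)/578) + 4584) = 1/(17869806/3899 - sqrt(35)/578)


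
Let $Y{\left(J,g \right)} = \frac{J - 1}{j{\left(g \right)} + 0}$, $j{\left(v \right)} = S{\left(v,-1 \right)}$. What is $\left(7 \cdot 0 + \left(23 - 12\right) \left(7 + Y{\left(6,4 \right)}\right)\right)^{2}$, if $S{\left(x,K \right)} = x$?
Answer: $\frac{131769}{16} \approx 8235.6$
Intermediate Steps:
$j{\left(v \right)} = v$
$Y{\left(J,g \right)} = \frac{-1 + J}{g}$ ($Y{\left(J,g \right)} = \frac{J - 1}{g + 0} = \frac{-1 + J}{g}$)
$\left(7 \cdot 0 + \left(23 - 12\right) \left(7 + Y{\left(6,4 \right)}\right)\right)^{2} = \left(7 \cdot 0 + \left(23 - 12\right) \left(7 + \frac{-1 + 6}{4}\right)\right)^{2} = \left(0 + 11 \left(7 + \frac{1}{4} \cdot 5\right)\right)^{2} = \left(0 + 11 \left(7 + \frac{5}{4}\right)\right)^{2} = \left(0 + 11 \cdot \frac{33}{4}\right)^{2} = \left(0 + \frac{363}{4}\right)^{2} = \left(\frac{363}{4}\right)^{2} = \frac{131769}{16}$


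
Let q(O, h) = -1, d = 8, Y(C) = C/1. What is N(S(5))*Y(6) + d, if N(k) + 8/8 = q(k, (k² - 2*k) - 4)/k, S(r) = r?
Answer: ⅘ ≈ 0.80000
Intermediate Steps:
Y(C) = C (Y(C) = C*1 = C)
N(k) = -1 - 1/k
N(S(5))*Y(6) + d = ((-1 - 1*5)/5)*6 + 8 = ((-1 - 5)/5)*6 + 8 = ((⅕)*(-6))*6 + 8 = -6/5*6 + 8 = -36/5 + 8 = ⅘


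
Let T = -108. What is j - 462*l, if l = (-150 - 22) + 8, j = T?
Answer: 75660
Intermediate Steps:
j = -108
l = -164 (l = -172 + 8 = -164)
j - 462*l = -108 - 462*(-164) = -108 + 75768 = 75660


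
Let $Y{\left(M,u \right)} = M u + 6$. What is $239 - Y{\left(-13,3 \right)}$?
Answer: $272$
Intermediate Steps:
$Y{\left(M,u \right)} = 6 + M u$
$239 - Y{\left(-13,3 \right)} = 239 - \left(6 - 39\right) = 239 - -33 = 239 + 33 = 272$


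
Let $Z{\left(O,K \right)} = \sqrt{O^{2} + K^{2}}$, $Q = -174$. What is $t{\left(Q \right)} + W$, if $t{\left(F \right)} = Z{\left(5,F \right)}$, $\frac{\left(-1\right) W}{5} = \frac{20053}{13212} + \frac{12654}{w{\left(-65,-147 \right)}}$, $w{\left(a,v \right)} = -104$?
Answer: $\frac{25796740}{42939} + \sqrt{30301} \approx 774.85$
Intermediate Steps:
$W = \frac{25796740}{42939}$ ($W = - 5 \left(\frac{20053}{13212} + \frac{12654}{-104}\right) = - 5 \left(20053 \cdot \frac{1}{13212} + 12654 \left(- \frac{1}{104}\right)\right) = - 5 \left(\frac{20053}{13212} - \frac{6327}{52}\right) = \left(-5\right) \left(- \frac{5159348}{42939}\right) = \frac{25796740}{42939} \approx 600.78$)
$Z{\left(O,K \right)} = \sqrt{K^{2} + O^{2}}$
$t{\left(F \right)} = \sqrt{25 + F^{2}}$ ($t{\left(F \right)} = \sqrt{F^{2} + 5^{2}} = \sqrt{F^{2} + 25} = \sqrt{25 + F^{2}}$)
$t{\left(Q \right)} + W = \sqrt{25 + \left(-174\right)^{2}} + \frac{25796740}{42939} = \sqrt{25 + 30276} + \frac{25796740}{42939} = \sqrt{30301} + \frac{25796740}{42939} = \frac{25796740}{42939} + \sqrt{30301}$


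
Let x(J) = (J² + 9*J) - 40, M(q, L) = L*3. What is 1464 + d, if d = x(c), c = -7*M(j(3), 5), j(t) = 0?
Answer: 11504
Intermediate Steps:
M(q, L) = 3*L
c = -105 (c = -21*5 = -7*15 = -105)
x(J) = -40 + J² + 9*J
d = 10040 (d = -40 + (-105)² + 9*(-105) = -40 + 11025 - 945 = 10040)
1464 + d = 1464 + 10040 = 11504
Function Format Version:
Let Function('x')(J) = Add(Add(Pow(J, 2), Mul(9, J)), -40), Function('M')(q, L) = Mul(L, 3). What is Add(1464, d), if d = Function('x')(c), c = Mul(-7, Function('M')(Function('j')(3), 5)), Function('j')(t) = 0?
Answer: 11504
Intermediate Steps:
Function('M')(q, L) = Mul(3, L)
c = -105 (c = Mul(-7, Mul(3, 5)) = Mul(-7, 15) = -105)
Function('x')(J) = Add(-40, Pow(J, 2), Mul(9, J))
d = 10040 (d = Add(-40, Pow(-105, 2), Mul(9, -105)) = Add(-40, 11025, -945) = 10040)
Add(1464, d) = Add(1464, 10040) = 11504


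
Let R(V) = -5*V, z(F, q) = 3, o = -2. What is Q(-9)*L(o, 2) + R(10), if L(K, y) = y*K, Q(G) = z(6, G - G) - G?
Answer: -98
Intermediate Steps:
Q(G) = 3 - G
L(K, y) = K*y
Q(-9)*L(o, 2) + R(10) = (3 - 1*(-9))*(-2*2) - 5*10 = (3 + 9)*(-4) - 50 = 12*(-4) - 50 = -48 - 50 = -98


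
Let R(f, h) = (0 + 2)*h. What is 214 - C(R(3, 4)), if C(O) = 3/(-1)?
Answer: 217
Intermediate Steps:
R(f, h) = 2*h
C(O) = -3 (C(O) = 3*(-1) = -3)
214 - C(R(3, 4)) = 214 - 1*(-3) = 214 + 3 = 217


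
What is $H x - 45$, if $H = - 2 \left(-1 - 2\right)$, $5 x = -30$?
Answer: $-81$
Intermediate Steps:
$x = -6$ ($x = \frac{1}{5} \left(-30\right) = -6$)
$H = 6$ ($H = \left(-2\right) \left(-3\right) = 6$)
$H x - 45 = 6 \left(-6\right) - 45 = -36 - 45 = -81$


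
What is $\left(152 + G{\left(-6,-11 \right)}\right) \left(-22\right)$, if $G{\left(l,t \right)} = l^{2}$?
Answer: $-4136$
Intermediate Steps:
$\left(152 + G{\left(-6,-11 \right)}\right) \left(-22\right) = \left(152 + \left(-6\right)^{2}\right) \left(-22\right) = \left(152 + 36\right) \left(-22\right) = 188 \left(-22\right) = -4136$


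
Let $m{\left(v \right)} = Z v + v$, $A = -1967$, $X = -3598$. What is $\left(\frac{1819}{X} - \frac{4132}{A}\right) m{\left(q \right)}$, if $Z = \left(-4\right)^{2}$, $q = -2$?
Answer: $- \frac{3916579}{72217} \approx -54.233$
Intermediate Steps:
$Z = 16$
$m{\left(v \right)} = 17 v$ ($m{\left(v \right)} = 16 v + v = 17 v$)
$\left(\frac{1819}{X} - \frac{4132}{A}\right) m{\left(q \right)} = \left(\frac{1819}{-3598} - \frac{4132}{-1967}\right) 17 \left(-2\right) = \left(1819 \left(- \frac{1}{3598}\right) - - \frac{4132}{1967}\right) \left(-34\right) = \left(- \frac{1819}{3598} + \frac{4132}{1967}\right) \left(-34\right) = \frac{230387}{144434} \left(-34\right) = - \frac{3916579}{72217}$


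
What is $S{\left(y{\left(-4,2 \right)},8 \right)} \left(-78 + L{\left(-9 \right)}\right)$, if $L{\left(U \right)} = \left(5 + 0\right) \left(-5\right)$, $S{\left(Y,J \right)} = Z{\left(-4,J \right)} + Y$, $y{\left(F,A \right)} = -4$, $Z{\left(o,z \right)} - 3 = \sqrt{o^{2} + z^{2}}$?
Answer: $103 - 412 \sqrt{5} \approx -818.26$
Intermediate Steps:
$Z{\left(o,z \right)} = 3 + \sqrt{o^{2} + z^{2}}$
$S{\left(Y,J \right)} = 3 + Y + \sqrt{16 + J^{2}}$ ($S{\left(Y,J \right)} = \left(3 + \sqrt{\left(-4\right)^{2} + J^{2}}\right) + Y = \left(3 + \sqrt{16 + J^{2}}\right) + Y = 3 + Y + \sqrt{16 + J^{2}}$)
$L{\left(U \right)} = -25$ ($L{\left(U \right)} = 5 \left(-5\right) = -25$)
$S{\left(y{\left(-4,2 \right)},8 \right)} \left(-78 + L{\left(-9 \right)}\right) = \left(3 - 4 + \sqrt{16 + 8^{2}}\right) \left(-78 - 25\right) = \left(3 - 4 + \sqrt{16 + 64}\right) \left(-103\right) = \left(3 - 4 + \sqrt{80}\right) \left(-103\right) = \left(3 - 4 + 4 \sqrt{5}\right) \left(-103\right) = \left(-1 + 4 \sqrt{5}\right) \left(-103\right) = 103 - 412 \sqrt{5}$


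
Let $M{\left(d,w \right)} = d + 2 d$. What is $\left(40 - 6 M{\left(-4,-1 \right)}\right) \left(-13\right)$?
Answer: $-1456$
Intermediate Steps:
$M{\left(d,w \right)} = 3 d$
$\left(40 - 6 M{\left(-4,-1 \right)}\right) \left(-13\right) = \left(40 - 6 \cdot 3 \left(-4\right)\right) \left(-13\right) = \left(40 - -72\right) \left(-13\right) = \left(40 + 72\right) \left(-13\right) = 112 \left(-13\right) = -1456$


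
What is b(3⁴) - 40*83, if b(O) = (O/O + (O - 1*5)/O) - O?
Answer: -275324/81 ≈ -3399.1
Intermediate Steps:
b(O) = 1 - O + (-5 + O)/O (b(O) = (1 + (O - 5)/O) - O = (1 + (-5 + O)/O) - O = 1 - O + (-5 + O)/O)
b(3⁴) - 40*83 = (2 - 1*3⁴ - 5/(3⁴)) - 40*83 = (2 - 1*81 - 5/81) - 3320 = (2 - 81 - 5*1/81) - 3320 = (2 - 81 - 5/81) - 3320 = -6404/81 - 3320 = -275324/81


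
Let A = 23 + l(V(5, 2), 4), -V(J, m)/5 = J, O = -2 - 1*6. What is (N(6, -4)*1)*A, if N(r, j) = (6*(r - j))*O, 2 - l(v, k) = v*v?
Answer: 288000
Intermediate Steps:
O = -8 (O = -2 - 6 = -8)
V(J, m) = -5*J
l(v, k) = 2 - v² (l(v, k) = 2 - v*v = 2 - v²)
A = -600 (A = 23 + (2 - (-5*5)²) = 23 + (2 - 1*(-25)²) = 23 + (2 - 1*625) = 23 + (2 - 625) = 23 - 623 = -600)
N(r, j) = -48*r + 48*j (N(r, j) = (6*(r - j))*(-8) = (-6*j + 6*r)*(-8) = -48*r + 48*j)
(N(6, -4)*1)*A = ((-48*6 + 48*(-4))*1)*(-600) = ((-288 - 192)*1)*(-600) = -480*1*(-600) = -480*(-600) = 288000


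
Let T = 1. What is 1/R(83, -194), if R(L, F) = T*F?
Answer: -1/194 ≈ -0.0051546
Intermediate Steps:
R(L, F) = F (R(L, F) = 1*F = F)
1/R(83, -194) = 1/(-194) = -1/194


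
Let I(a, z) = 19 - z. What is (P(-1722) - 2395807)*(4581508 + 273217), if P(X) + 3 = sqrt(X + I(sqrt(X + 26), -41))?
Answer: -11630998702250 + 4854725*I*sqrt(1662) ≈ -1.1631e+13 + 1.9792e+8*I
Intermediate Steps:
P(X) = -3 + sqrt(60 + X) (P(X) = -3 + sqrt(X + (19 - 1*(-41))) = -3 + sqrt(X + (19 + 41)) = -3 + sqrt(X + 60) = -3 + sqrt(60 + X))
(P(-1722) - 2395807)*(4581508 + 273217) = ((-3 + sqrt(60 - 1722)) - 2395807)*(4581508 + 273217) = ((-3 + sqrt(-1662)) - 2395807)*4854725 = ((-3 + I*sqrt(1662)) - 2395807)*4854725 = (-2395810 + I*sqrt(1662))*4854725 = -11630998702250 + 4854725*I*sqrt(1662)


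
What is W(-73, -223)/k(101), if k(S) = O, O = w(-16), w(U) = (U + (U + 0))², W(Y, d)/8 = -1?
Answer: -1/128 ≈ -0.0078125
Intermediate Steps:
W(Y, d) = -8 (W(Y, d) = 8*(-1) = -8)
w(U) = 4*U² (w(U) = (U + U)² = (2*U)² = 4*U²)
O = 1024 (O = 4*(-16)² = 4*256 = 1024)
k(S) = 1024
W(-73, -223)/k(101) = -8/1024 = -8*1/1024 = -1/128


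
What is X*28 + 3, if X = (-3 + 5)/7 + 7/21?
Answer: 61/3 ≈ 20.333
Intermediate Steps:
X = 13/21 (X = 2*(⅐) + 7*(1/21) = 2/7 + ⅓ = 13/21 ≈ 0.61905)
X*28 + 3 = (13/21)*28 + 3 = 52/3 + 3 = 61/3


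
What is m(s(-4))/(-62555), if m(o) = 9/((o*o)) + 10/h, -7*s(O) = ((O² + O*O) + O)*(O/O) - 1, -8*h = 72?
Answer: 41/5066955 ≈ 8.0917e-6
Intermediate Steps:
h = -9 (h = -⅛*72 = -9)
s(O) = ⅐ - 2*O²/7 - O/7 (s(O) = -(((O² + O*O) + O)*(O/O) - 1)/7 = -(((O² + O²) + O)*1 - 1)/7 = -((2*O² + O)*1 - 1)/7 = -((O + 2*O²)*1 - 1)/7 = -((O + 2*O²) - 1)/7 = -(-1 + O + 2*O²)/7 = ⅐ - 2*O²/7 - O/7)
m(o) = -10/9 + 9/o² (m(o) = 9/((o*o)) + 10/(-9) = 9/(o²) + 10*(-⅑) = 9/o² - 10/9 = -10/9 + 9/o²)
m(s(-4))/(-62555) = (-10/9 + 9/(⅐ - 2/7*(-4)² - ⅐*(-4))²)/(-62555) = (-10/9 + 9/(⅐ - 2/7*16 + 4/7)²)*(-1/62555) = (-10/9 + 9/(⅐ - 32/7 + 4/7)²)*(-1/62555) = (-10/9 + 9/(-27/7)²)*(-1/62555) = (-10/9 + 9*(49/729))*(-1/62555) = (-10/9 + 49/81)*(-1/62555) = -41/81*(-1/62555) = 41/5066955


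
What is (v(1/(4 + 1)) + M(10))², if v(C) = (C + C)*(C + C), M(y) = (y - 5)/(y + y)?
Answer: 1681/10000 ≈ 0.16810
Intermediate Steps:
M(y) = (-5 + y)/(2*y) (M(y) = (-5 + y)/((2*y)) = (-5 + y)*(1/(2*y)) = (-5 + y)/(2*y))
v(C) = 4*C² (v(C) = (2*C)*(2*C) = 4*C²)
(v(1/(4 + 1)) + M(10))² = (4*(1/(4 + 1))² + (½)*(-5 + 10)/10)² = (4*(1/5)² + (½)*(⅒)*5)² = (4*(⅕)² + ¼)² = (4*(1/25) + ¼)² = (4/25 + ¼)² = (41/100)² = 1681/10000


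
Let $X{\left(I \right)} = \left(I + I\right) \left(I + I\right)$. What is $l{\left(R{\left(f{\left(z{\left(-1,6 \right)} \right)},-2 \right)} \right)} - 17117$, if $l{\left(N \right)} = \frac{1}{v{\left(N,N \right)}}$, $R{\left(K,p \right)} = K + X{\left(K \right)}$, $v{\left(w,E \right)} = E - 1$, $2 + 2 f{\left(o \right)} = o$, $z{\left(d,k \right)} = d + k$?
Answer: $- \frac{325221}{19} \approx -17117.0$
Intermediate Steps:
$X{\left(I \right)} = 4 I^{2}$ ($X{\left(I \right)} = 2 I 2 I = 4 I^{2}$)
$f{\left(o \right)} = -1 + \frac{o}{2}$
$v{\left(w,E \right)} = -1 + E$
$R{\left(K,p \right)} = K + 4 K^{2}$
$l{\left(N \right)} = \frac{1}{-1 + N}$
$l{\left(R{\left(f{\left(z{\left(-1,6 \right)} \right)},-2 \right)} \right)} - 17117 = \frac{1}{-1 + \left(-1 + \frac{-1 + 6}{2}\right) \left(1 + 4 \left(-1 + \frac{-1 + 6}{2}\right)\right)} - 17117 = \frac{1}{-1 + \left(-1 + \frac{1}{2} \cdot 5\right) \left(1 + 4 \left(-1 + \frac{1}{2} \cdot 5\right)\right)} - 17117 = \frac{1}{-1 + \left(-1 + \frac{5}{2}\right) \left(1 + 4 \left(-1 + \frac{5}{2}\right)\right)} - 17117 = \frac{1}{-1 + \frac{3 \left(1 + 4 \cdot \frac{3}{2}\right)}{2}} - 17117 = \frac{1}{-1 + \frac{3 \left(1 + 6\right)}{2}} - 17117 = \frac{1}{-1 + \frac{3}{2} \cdot 7} - 17117 = \frac{1}{-1 + \frac{21}{2}} - 17117 = \frac{1}{\frac{19}{2}} - 17117 = \frac{2}{19} - 17117 = - \frac{325221}{19}$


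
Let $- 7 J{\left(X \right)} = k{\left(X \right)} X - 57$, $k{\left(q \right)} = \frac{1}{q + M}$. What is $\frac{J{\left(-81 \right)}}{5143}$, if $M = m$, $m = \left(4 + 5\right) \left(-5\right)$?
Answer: $\frac{789}{504014} \approx 0.0015654$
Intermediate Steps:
$m = -45$ ($m = 9 \left(-5\right) = -45$)
$M = -45$
$k{\left(q \right)} = \frac{1}{-45 + q}$ ($k{\left(q \right)} = \frac{1}{q - 45} = \frac{1}{-45 + q}$)
$J{\left(X \right)} = \frac{57}{7} - \frac{X}{7 \left(-45 + X\right)}$ ($J{\left(X \right)} = - \frac{\frac{X}{-45 + X} - 57}{7} = - \frac{-57 + \frac{X}{-45 + X}}{7} = \frac{57}{7} - \frac{X}{7 \left(-45 + X\right)}$)
$\frac{J{\left(-81 \right)}}{5143} = \frac{\frac{1}{7} \frac{1}{-45 - 81} \left(-2565 + 56 \left(-81\right)\right)}{5143} = \frac{-2565 - 4536}{7 \left(-126\right)} \frac{1}{5143} = \frac{1}{7} \left(- \frac{1}{126}\right) \left(-7101\right) \frac{1}{5143} = \frac{789}{98} \cdot \frac{1}{5143} = \frac{789}{504014}$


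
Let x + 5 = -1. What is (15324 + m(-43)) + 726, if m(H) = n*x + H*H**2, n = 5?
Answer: -63487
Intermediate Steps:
x = -6 (x = -5 - 1 = -6)
m(H) = -30 + H**3 (m(H) = 5*(-6) + H*H**2 = -30 + H**3)
(15324 + m(-43)) + 726 = (15324 + (-30 + (-43)**3)) + 726 = (15324 + (-30 - 79507)) + 726 = (15324 - 79537) + 726 = -64213 + 726 = -63487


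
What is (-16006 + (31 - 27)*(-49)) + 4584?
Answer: -11618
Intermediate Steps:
(-16006 + (31 - 27)*(-49)) + 4584 = (-16006 + 4*(-49)) + 4584 = (-16006 - 196) + 4584 = -16202 + 4584 = -11618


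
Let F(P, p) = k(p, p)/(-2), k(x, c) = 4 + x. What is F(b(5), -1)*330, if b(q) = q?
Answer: -495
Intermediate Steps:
F(P, p) = -2 - p/2 (F(P, p) = (4 + p)/(-2) = (4 + p)*(-½) = -2 - p/2)
F(b(5), -1)*330 = (-2 - ½*(-1))*330 = (-2 + ½)*330 = -3/2*330 = -495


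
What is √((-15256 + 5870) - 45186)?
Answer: 2*I*√13643 ≈ 233.61*I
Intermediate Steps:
√((-15256 + 5870) - 45186) = √(-9386 - 45186) = √(-54572) = 2*I*√13643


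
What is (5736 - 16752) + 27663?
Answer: 16647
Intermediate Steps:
(5736 - 16752) + 27663 = -11016 + 27663 = 16647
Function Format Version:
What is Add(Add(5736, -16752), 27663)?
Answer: 16647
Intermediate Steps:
Add(Add(5736, -16752), 27663) = Add(-11016, 27663) = 16647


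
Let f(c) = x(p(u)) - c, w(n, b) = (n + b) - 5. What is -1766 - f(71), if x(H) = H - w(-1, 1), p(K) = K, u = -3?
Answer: -1697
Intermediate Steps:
w(n, b) = -5 + b + n (w(n, b) = (b + n) - 5 = -5 + b + n)
x(H) = 5 + H (x(H) = H - (-5 + 1 - 1) = H - 1*(-5) = H + 5 = 5 + H)
f(c) = 2 - c (f(c) = (5 - 3) - c = 2 - c)
-1766 - f(71) = -1766 - (2 - 1*71) = -1766 - (2 - 71) = -1766 - 1*(-69) = -1766 + 69 = -1697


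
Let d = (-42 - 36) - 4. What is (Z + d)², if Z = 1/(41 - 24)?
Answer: 1940449/289 ≈ 6714.4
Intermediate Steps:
d = -82 (d = -78 - 4 = -82)
Z = 1/17 ≈ 0.058824
(Z + d)² = (1/17 - 82)² = (-1393/17)² = 1940449/289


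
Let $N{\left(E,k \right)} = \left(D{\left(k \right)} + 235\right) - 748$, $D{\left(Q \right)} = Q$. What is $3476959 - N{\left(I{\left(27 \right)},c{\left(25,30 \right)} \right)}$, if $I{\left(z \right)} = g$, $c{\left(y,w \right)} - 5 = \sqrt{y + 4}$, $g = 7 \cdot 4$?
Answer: $3477467 - \sqrt{29} \approx 3.4775 \cdot 10^{6}$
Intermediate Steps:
$g = 28$
$c{\left(y,w \right)} = 5 + \sqrt{4 + y}$ ($c{\left(y,w \right)} = 5 + \sqrt{y + 4} = 5 + \sqrt{4 + y}$)
$I{\left(z \right)} = 28$
$N{\left(E,k \right)} = -513 + k$ ($N{\left(E,k \right)} = \left(k + 235\right) - 748 = \left(235 + k\right) - 748 = -513 + k$)
$3476959 - N{\left(I{\left(27 \right)},c{\left(25,30 \right)} \right)} = 3476959 - \left(-513 + \left(5 + \sqrt{4 + 25}\right)\right) = 3476959 - \left(-513 + \left(5 + \sqrt{29}\right)\right) = 3476959 - \left(-508 + \sqrt{29}\right) = 3476959 + \left(508 - \sqrt{29}\right) = 3477467 - \sqrt{29}$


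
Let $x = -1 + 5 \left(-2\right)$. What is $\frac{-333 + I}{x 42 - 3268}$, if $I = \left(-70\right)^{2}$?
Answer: $- \frac{4567}{3730} \approx -1.2244$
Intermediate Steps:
$I = 4900$
$x = -11$ ($x = -1 - 10 = -11$)
$\frac{-333 + I}{x 42 - 3268} = \frac{-333 + 4900}{\left(-11\right) 42 - 3268} = \frac{4567}{-462 - 3268} = \frac{4567}{-3730} = 4567 \left(- \frac{1}{3730}\right) = - \frac{4567}{3730}$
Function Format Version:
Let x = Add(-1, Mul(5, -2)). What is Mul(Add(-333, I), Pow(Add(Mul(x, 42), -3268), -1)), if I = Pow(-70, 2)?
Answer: Rational(-4567, 3730) ≈ -1.2244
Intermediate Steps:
I = 4900
x = -11 (x = Add(-1, -10) = -11)
Mul(Add(-333, I), Pow(Add(Mul(x, 42), -3268), -1)) = Mul(Add(-333, 4900), Pow(Add(Mul(-11, 42), -3268), -1)) = Mul(4567, Pow(Add(-462, -3268), -1)) = Mul(4567, Pow(-3730, -1)) = Mul(4567, Rational(-1, 3730)) = Rational(-4567, 3730)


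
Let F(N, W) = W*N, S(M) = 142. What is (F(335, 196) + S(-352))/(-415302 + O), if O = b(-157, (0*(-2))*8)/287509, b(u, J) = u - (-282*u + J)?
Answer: -18918667218/119403107149 ≈ -0.15844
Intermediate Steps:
b(u, J) = -J + 283*u (b(u, J) = u - (J - 282*u) = u + (-J + 282*u) = -J + 283*u)
F(N, W) = N*W
O = -44431/287509 (O = (-0*(-2)*8 + 283*(-157))/287509 = (-0*8 - 44431)*(1/287509) = (-1*0 - 44431)*(1/287509) = (0 - 44431)*(1/287509) = -44431*1/287509 = -44431/287509 ≈ -0.15454)
(F(335, 196) + S(-352))/(-415302 + O) = (335*196 + 142)/(-415302 - 44431/287509) = (65660 + 142)/(-119403107149/287509) = 65802*(-287509/119403107149) = -18918667218/119403107149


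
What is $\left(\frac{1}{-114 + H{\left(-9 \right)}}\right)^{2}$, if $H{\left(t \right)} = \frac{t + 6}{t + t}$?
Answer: $\frac{36}{466489} \approx 7.7172 \cdot 10^{-5}$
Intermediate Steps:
$H{\left(t \right)} = \frac{6 + t}{2 t}$
$\left(\frac{1}{-114 + H{\left(-9 \right)}}\right)^{2} = \left(\frac{1}{-114 + \frac{6 - 9}{2 \left(-9\right)}}\right)^{2} = \left(\frac{1}{-114 + \frac{1}{2} \left(- \frac{1}{9}\right) \left(-3\right)}\right)^{2} = \left(\frac{1}{-114 + \frac{1}{6}}\right)^{2} = \left(\frac{1}{- \frac{683}{6}}\right)^{2} = \left(- \frac{6}{683}\right)^{2} = \frac{36}{466489}$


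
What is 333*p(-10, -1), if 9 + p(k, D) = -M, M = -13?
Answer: 1332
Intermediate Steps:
p(k, D) = 4 (p(k, D) = -9 - 1*(-13) = -9 + 13 = 4)
333*p(-10, -1) = 333*4 = 1332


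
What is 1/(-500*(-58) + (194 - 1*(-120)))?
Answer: 1/29314 ≈ 3.4113e-5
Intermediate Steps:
1/(-500*(-58) + (194 - 1*(-120))) = 1/(29000 + (194 + 120)) = 1/(29000 + 314) = 1/29314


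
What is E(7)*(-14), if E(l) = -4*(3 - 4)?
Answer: -56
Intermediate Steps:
E(l) = 4 (E(l) = -4*(-1) = 4)
E(7)*(-14) = 4*(-14) = -56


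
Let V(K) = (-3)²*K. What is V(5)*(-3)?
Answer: -135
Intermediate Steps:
V(K) = 9*K
V(5)*(-3) = (9*5)*(-3) = 45*(-3) = -135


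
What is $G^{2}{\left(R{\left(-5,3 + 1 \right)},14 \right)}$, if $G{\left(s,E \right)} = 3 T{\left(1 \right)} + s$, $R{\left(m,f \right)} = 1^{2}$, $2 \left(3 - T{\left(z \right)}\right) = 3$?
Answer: $\frac{121}{4} \approx 30.25$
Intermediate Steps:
$T{\left(z \right)} = \frac{3}{2}$ ($T{\left(z \right)} = 3 - \frac{3}{2} = \frac{3}{2}$)
$R{\left(m,f \right)} = 1$
$G{\left(s,E \right)} = \frac{9}{2} + s$ ($G{\left(s,E \right)} = 3 \cdot \frac{3}{2} + s = \frac{9}{2} + s$)
$G^{2}{\left(R{\left(-5,3 + 1 \right)},14 \right)} = \left(\frac{9}{2} + 1\right)^{2} = \left(\frac{11}{2}\right)^{2} = \frac{121}{4}$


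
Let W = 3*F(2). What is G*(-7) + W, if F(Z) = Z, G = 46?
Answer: -316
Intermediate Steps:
W = 6 (W = 3*2 = 6)
G*(-7) + W = 46*(-7) + 6 = -322 + 6 = -316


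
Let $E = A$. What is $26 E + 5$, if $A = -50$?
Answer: $-1295$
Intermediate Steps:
$E = -50$
$26 E + 5 = 26 \left(-50\right) + 5 = -1300 + 5 = -1295$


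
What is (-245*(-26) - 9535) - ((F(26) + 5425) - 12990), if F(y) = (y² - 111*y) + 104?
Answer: 6506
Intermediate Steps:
F(y) = 104 + y² - 111*y
(-245*(-26) - 9535) - ((F(26) + 5425) - 12990) = (-245*(-26) - 9535) - (((104 + 26² - 111*26) + 5425) - 12990) = (6370 - 9535) - (((104 + 676 - 2886) + 5425) - 12990) = -3165 - ((-2106 + 5425) - 12990) = -3165 - (3319 - 12990) = -3165 - 1*(-9671) = -3165 + 9671 = 6506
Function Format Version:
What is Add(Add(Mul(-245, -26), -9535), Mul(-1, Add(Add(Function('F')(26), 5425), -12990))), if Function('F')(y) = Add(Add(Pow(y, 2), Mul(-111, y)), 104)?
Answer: 6506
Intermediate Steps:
Function('F')(y) = Add(104, Pow(y, 2), Mul(-111, y))
Add(Add(Mul(-245, -26), -9535), Mul(-1, Add(Add(Function('F')(26), 5425), -12990))) = Add(Add(Mul(-245, -26), -9535), Mul(-1, Add(Add(Add(104, Pow(26, 2), Mul(-111, 26)), 5425), -12990))) = Add(Add(6370, -9535), Mul(-1, Add(Add(Add(104, 676, -2886), 5425), -12990))) = Add(-3165, Mul(-1, Add(Add(-2106, 5425), -12990))) = Add(-3165, Mul(-1, Add(3319, -12990))) = Add(-3165, Mul(-1, -9671)) = Add(-3165, 9671) = 6506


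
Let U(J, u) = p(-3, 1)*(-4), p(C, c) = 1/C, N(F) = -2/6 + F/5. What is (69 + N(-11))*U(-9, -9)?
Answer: 3988/45 ≈ 88.622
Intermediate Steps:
N(F) = -⅓ + F/5 (N(F) = -2*⅙ + F*(⅕) = -⅓ + F/5)
U(J, u) = 4/3 (U(J, u) = -4/(-3) = -⅓*(-4) = 4/3)
(69 + N(-11))*U(-9, -9) = (69 + (-⅓ + (⅕)*(-11)))*(4/3) = (69 + (-⅓ - 11/5))*(4/3) = (69 - 38/15)*(4/3) = (997/15)*(4/3) = 3988/45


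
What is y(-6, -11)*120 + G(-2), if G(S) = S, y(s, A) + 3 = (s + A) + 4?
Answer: -1922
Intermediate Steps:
y(s, A) = 1 + A + s (y(s, A) = -3 + ((s + A) + 4) = -3 + ((A + s) + 4) = -3 + (4 + A + s) = 1 + A + s)
y(-6, -11)*120 + G(-2) = (1 - 11 - 6)*120 - 2 = -16*120 - 2 = -1920 - 2 = -1922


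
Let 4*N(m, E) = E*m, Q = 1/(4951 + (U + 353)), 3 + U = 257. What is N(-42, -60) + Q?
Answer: 3501541/5558 ≈ 630.00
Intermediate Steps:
U = 254 (U = -3 + 257 = 254)
Q = 1/5558 (Q = 1/(4951 + (254 + 353)) = 1/(4951 + 607) = 1/5558 ≈ 0.00017992)
N(m, E) = E*m/4 (N(m, E) = (E*m)/4 = E*m/4)
N(-42, -60) + Q = (¼)*(-60)*(-42) + 1/5558 = 630 + 1/5558 = 3501541/5558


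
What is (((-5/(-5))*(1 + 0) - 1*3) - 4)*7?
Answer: -42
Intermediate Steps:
(((-5/(-5))*(1 + 0) - 1*3) - 4)*7 = ((-5*(-⅕)*1 - 3) - 4)*7 = ((1*1 - 3) - 4)*7 = ((1 - 3) - 4)*7 = (-2 - 4)*7 = -6*7 = -42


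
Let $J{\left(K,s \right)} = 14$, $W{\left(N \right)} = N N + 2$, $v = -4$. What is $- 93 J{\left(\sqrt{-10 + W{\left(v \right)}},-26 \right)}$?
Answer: $-1302$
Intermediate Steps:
$W{\left(N \right)} = 2 + N^{2}$ ($W{\left(N \right)} = N^{2} + 2 = 2 + N^{2}$)
$- 93 J{\left(\sqrt{-10 + W{\left(v \right)}},-26 \right)} = \left(-93\right) 14 = -1302$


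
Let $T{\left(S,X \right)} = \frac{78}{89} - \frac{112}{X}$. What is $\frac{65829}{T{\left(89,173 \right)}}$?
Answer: $\frac{1013569113}{3526} \approx 2.8746 \cdot 10^{5}$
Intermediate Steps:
$T{\left(S,X \right)} = \frac{78}{89} - \frac{112}{X}$ ($T{\left(S,X \right)} = 78 \cdot \frac{1}{89} - \frac{112}{X} = \frac{78}{89} - \frac{112}{X}$)
$\frac{65829}{T{\left(89,173 \right)}} = \frac{65829}{\frac{78}{89} - \frac{112}{173}} = \frac{65829}{\frac{3526}{15397}} = 65829 \cdot \frac{15397}{3526} = \frac{1013569113}{3526}$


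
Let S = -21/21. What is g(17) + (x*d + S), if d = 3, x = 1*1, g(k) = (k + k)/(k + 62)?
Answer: 192/79 ≈ 2.4304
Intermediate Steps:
g(k) = 2*k/(62 + k) (g(k) = (2*k)/(62 + k) = 2*k/(62 + k))
x = 1
S = -1 (S = -21*1/21 = -1)
g(17) + (x*d + S) = 2*17/(62 + 17) + (1*3 - 1) = 2*17/79 + (3 - 1) = 2*17*(1/79) + 2 = 34/79 + 2 = 192/79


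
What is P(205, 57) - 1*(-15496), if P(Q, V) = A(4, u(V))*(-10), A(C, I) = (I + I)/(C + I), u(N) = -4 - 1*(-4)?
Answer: 15496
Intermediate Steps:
u(N) = 0 (u(N) = -4 + 4 = 0)
A(C, I) = 2*I/(C + I) (A(C, I) = (2*I)/(C + I) = 2*I/(C + I))
P(Q, V) = 0 (P(Q, V) = (2*0/(4 + 0))*(-10) = (2*0/4)*(-10) = (2*0*(1/4))*(-10) = 0*(-10) = 0)
P(205, 57) - 1*(-15496) = 0 - 1*(-15496) = 0 + 15496 = 15496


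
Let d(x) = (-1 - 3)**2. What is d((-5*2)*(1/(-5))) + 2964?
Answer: 2980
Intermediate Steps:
d(x) = 16 (d(x) = (-4)**2 = 16)
d((-5*2)*(1/(-5))) + 2964 = 16 + 2964 = 2980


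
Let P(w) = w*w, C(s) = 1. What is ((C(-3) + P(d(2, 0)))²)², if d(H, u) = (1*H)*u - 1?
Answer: 16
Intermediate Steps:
d(H, u) = -1 + H*u (d(H, u) = H*u - 1 = -1 + H*u)
P(w) = w²
((C(-3) + P(d(2, 0)))²)² = ((1 + (-1 + 2*0)²)²)² = ((1 + (-1 + 0)²)²)² = ((1 + (-1)²)²)² = ((1 + 1)²)² = (2²)² = 4² = 16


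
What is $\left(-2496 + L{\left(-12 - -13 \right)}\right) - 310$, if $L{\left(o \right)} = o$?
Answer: $-2805$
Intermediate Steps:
$\left(-2496 + L{\left(-12 - -13 \right)}\right) - 310 = \left(-2496 - -1\right) - 310 = \left(-2496 + \left(-12 + 13\right)\right) - 310 = \left(-2496 + 1\right) - 310 = -2495 - 310 = -2805$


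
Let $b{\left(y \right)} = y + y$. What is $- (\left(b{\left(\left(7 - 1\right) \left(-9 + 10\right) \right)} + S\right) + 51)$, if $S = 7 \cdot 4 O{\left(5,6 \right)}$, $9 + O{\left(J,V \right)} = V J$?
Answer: $-651$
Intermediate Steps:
$O{\left(J,V \right)} = -9 + J V$ ($O{\left(J,V \right)} = -9 + V J = -9 + J V$)
$S = 588$ ($S = 7 \cdot 4 \left(-9 + 5 \cdot 6\right) = 28 \left(-9 + 30\right) = 28 \cdot 21 = 588$)
$b{\left(y \right)} = 2 y$
$- (\left(b{\left(\left(7 - 1\right) \left(-9 + 10\right) \right)} + S\right) + 51) = - (\left(2 \left(7 - 1\right) \left(-9 + 10\right) + 588\right) + 51) = - (\left(2 \cdot 6 \cdot 1 + 588\right) + 51) = - (\left(2 \cdot 6 + 588\right) + 51) = - (\left(12 + 588\right) + 51) = - (600 + 51) = \left(-1\right) 651 = -651$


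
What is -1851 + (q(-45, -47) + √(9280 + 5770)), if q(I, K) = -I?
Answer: -1806 + 5*√602 ≈ -1683.3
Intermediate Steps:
-1851 + (q(-45, -47) + √(9280 + 5770)) = -1851 + (-1*(-45) + √(9280 + 5770)) = -1851 + (45 + √15050) = -1851 + (45 + 5*√602) = -1806 + 5*√602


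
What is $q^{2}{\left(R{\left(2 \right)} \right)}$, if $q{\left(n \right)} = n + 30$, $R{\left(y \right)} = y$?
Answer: $1024$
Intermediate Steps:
$q{\left(n \right)} = 30 + n$
$q^{2}{\left(R{\left(2 \right)} \right)} = \left(30 + 2\right)^{2} = 32^{2} = 1024$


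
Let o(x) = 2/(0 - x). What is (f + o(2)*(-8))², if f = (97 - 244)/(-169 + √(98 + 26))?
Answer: 7075294493/89851441 + 16486148*√31/89851441 ≈ 79.766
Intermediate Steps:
o(x) = -2/x (o(x) = 2/((-x)) = 2*(-1/x) = -2/x)
f = -147/(-169 + 2*√31) (f = -147/(-169 + √124) = -147/(-169 + 2*√31) ≈ 0.93118)
(f + o(2)*(-8))² = ((8281/9479 + 98*√31/9479) - 2/2*(-8))² = ((8281/9479 + 98*√31/9479) - 2*½*(-8))² = ((8281/9479 + 98*√31/9479) - 1*(-8))² = ((8281/9479 + 98*√31/9479) + 8)² = (84113/9479 + 98*√31/9479)²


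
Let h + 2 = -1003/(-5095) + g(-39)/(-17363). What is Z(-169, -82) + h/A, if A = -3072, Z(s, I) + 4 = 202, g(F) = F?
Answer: 6726151637917/33970362240 ≈ 198.00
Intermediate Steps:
Z(s, I) = 198 (Z(s, I) = -4 + 202 = 198)
h = -159315176/88464485 (h = -2 + (-1003/(-5095) - 39/(-17363)) = -2 + (-1003*(-1/5095) - 39*(-1/17363)) = -2 + (1003/5095 + 39/17363) = -2 + 17613794/88464485 = -159315176/88464485 ≈ -1.8009)
Z(-169, -82) + h/A = 198 - 159315176/88464485/(-3072) = 198 - 159315176/88464485*(-1/3072) = 198 + 19914397/33970362240 = 6726151637917/33970362240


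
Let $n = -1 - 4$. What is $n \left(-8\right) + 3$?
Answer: $43$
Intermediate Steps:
$n = -5$
$n \left(-8\right) + 3 = \left(-5\right) \left(-8\right) + 3 = 40 + 3 = 43$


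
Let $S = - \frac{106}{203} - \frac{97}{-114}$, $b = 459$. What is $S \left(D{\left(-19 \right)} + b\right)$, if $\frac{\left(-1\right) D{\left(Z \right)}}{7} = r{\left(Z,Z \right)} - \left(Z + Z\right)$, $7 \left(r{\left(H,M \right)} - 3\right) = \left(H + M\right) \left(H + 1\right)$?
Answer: $- \frac{1947392}{11571} \approx -168.3$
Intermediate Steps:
$r{\left(H,M \right)} = 3 + \frac{\left(1 + H\right) \left(H + M\right)}{7}$ ($r{\left(H,M \right)} = 3 + \frac{\left(H + M\right) \left(H + 1\right)}{7} = 3 + \frac{\left(H + M\right) \left(1 + H\right)}{7} = 3 + \frac{\left(1 + H\right) \left(H + M\right)}{7}$)
$D{\left(Z \right)} = -21 - 2 Z^{2} + 12 Z$ ($D{\left(Z \right)} = - 7 \left(\left(3 + \frac{Z}{7} + \frac{Z}{7} + \frac{Z^{2}}{7} + \frac{Z Z}{7}\right) - \left(Z + Z\right)\right) = - 7 \left(\left(3 + \frac{Z}{7} + \frac{Z}{7} + \frac{Z^{2}}{7} + \frac{Z^{2}}{7}\right) - 2 Z\right) = - 7 \left(\left(3 + \frac{2 Z}{7} + \frac{2 Z^{2}}{7}\right) - 2 Z\right) = - 7 \left(3 - \frac{12 Z}{7} + \frac{2 Z^{2}}{7}\right) = -21 - 2 Z^{2} + 12 Z$)
$S = \frac{7607}{23142}$ ($S = \left(-106\right) \frac{1}{203} - - \frac{97}{114} = - \frac{106}{203} + \frac{97}{114} = \frac{7607}{23142} \approx 0.32871$)
$S \left(D{\left(-19 \right)} + b\right) = \frac{7607 \left(\left(-21 - 2 \left(-19\right)^{2} + 12 \left(-19\right)\right) + 459\right)}{23142} = \frac{7607 \left(\left(-21 - 722 - 228\right) + 459\right)}{23142} = \frac{7607 \left(-971 + 459\right)}{23142} = \frac{7607}{23142} \left(-512\right) = - \frac{1947392}{11571}$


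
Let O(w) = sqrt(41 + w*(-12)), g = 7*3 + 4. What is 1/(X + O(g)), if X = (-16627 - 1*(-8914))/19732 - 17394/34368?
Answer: -716176121903392/207431685153070673 - 798414194738176*I*sqrt(259)/207431685153070673 ≈ -0.0034526 - 0.061945*I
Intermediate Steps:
g = 25 (g = 21 + 4 = 25)
O(w) = sqrt(41 - 12*w)
X = -25345783/28256224 (X = (-16627 + 8914)*(1/19732) - 17394*1/34368 = -7713*1/19732 - 2899/5728 = -7713/19732 - 2899/5728 = -25345783/28256224 ≈ -0.89700)
1/(X + O(g)) = 1/(-25345783/28256224 + sqrt(41 - 12*25)) = 1/(-25345783/28256224 + sqrt(41 - 300)) = 1/(-25345783/28256224 + sqrt(-259)) = 1/(-25345783/28256224 + I*sqrt(259))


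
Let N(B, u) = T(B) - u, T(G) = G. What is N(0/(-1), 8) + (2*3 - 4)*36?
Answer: 64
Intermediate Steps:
N(B, u) = B - u
N(0/(-1), 8) + (2*3 - 4)*36 = (0/(-1) - 1*8) + (2*3 - 4)*36 = (0*(-1) - 8) + (6 - 4)*36 = (0 - 8) + 2*36 = -8 + 72 = 64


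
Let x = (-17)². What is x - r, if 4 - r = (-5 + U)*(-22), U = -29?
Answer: 1033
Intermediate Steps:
x = 289
r = -744 (r = 4 - (-5 - 29)*(-22) = 4 - (-34)*(-22) = 4 - 1*748 = 4 - 748 = -744)
x - r = 289 - 1*(-744) = 289 + 744 = 1033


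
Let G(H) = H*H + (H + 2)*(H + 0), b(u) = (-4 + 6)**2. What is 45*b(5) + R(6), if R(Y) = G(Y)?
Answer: 264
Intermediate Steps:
b(u) = 4 (b(u) = 2**2 = 4)
G(H) = H**2 + H*(2 + H) (G(H) = H**2 + (2 + H)*H = H**2 + H*(2 + H))
R(Y) = 2*Y*(1 + Y)
45*b(5) + R(6) = 45*4 + 2*6*(1 + 6) = 180 + 2*6*7 = 180 + 84 = 264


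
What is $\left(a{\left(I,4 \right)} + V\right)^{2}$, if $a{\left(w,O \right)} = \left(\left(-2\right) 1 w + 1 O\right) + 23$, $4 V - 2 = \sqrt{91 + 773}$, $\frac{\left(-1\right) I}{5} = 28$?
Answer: $\frac{378441}{4} + 1845 \sqrt{6} \approx 99130.0$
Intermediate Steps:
$I = -140$ ($I = \left(-5\right) 28 = -140$)
$V = \frac{1}{2} + 3 \sqrt{6}$ ($V = \frac{1}{2} + \frac{\sqrt{91 + 773}}{4} = \frac{1}{2} + \frac{\sqrt{864}}{4} = \frac{1}{2} + \frac{12 \sqrt{6}}{4} = \frac{1}{2} + 3 \sqrt{6} \approx 7.8485$)
$a{\left(w,O \right)} = 23 + O - 2 w$ ($a{\left(w,O \right)} = \left(- 2 w + O\right) + 23 = \left(O - 2 w\right) + 23 = 23 + O - 2 w$)
$\left(a{\left(I,4 \right)} + V\right)^{2} = \left(\left(23 + 4 - -280\right) + \left(\frac{1}{2} + 3 \sqrt{6}\right)\right)^{2} = \left(\left(23 + 4 + 280\right) + \left(\frac{1}{2} + 3 \sqrt{6}\right)\right)^{2} = \left(307 + \left(\frac{1}{2} + 3 \sqrt{6}\right)\right)^{2} = \left(\frac{615}{2} + 3 \sqrt{6}\right)^{2}$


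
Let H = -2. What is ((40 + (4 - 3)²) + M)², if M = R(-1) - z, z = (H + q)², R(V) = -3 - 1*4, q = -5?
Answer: 225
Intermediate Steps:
R(V) = -7 (R(V) = -3 - 4 = -7)
z = 49 (z = (-2 - 5)² = (-7)² = 49)
M = -56 (M = -7 - 1*49 = -7 - 49 = -56)
((40 + (4 - 3)²) + M)² = ((40 + (4 - 3)²) - 56)² = ((40 + 1²) - 56)² = ((40 + 1) - 56)² = (41 - 56)² = (-15)² = 225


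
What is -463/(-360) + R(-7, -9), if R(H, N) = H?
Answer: -2057/360 ≈ -5.7139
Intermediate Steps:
-463/(-360) + R(-7, -9) = -463/(-360) - 7 = -463*(-1/360) - 7 = 463/360 - 7 = -2057/360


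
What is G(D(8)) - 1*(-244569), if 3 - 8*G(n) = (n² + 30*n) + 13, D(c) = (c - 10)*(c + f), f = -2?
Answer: 978379/4 ≈ 2.4459e+5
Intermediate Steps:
D(c) = (-10 + c)*(-2 + c) (D(c) = (c - 10)*(c - 2) = (-10 + c)*(-2 + c))
G(n) = -5/4 - 15*n/4 - n²/8 (G(n) = 3/8 - ((n² + 30*n) + 13)/8 = 3/8 - (13 + n² + 30*n)/8 = 3/8 + (-13/8 - 15*n/4 - n²/8) = -5/4 - 15*n/4 - n²/8)
G(D(8)) - 1*(-244569) = (-5/4 - 15*(20 + 8² - 12*8)/4 - (20 + 8² - 12*8)²/8) - 1*(-244569) = (-5/4 - 15*(20 + 64 - 96)/4 - (20 + 64 - 96)²/8) + 244569 = (-5/4 - 15/4*(-12) - ⅛*(-12)²) + 244569 = (-5/4 + 45 - ⅛*144) + 244569 = (-5/4 + 45 - 18) + 244569 = 103/4 + 244569 = 978379/4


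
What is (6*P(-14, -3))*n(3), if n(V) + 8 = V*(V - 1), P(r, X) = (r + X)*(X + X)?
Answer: -1224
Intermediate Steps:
P(r, X) = 2*X*(X + r) (P(r, X) = (X + r)*(2*X) = 2*X*(X + r))
n(V) = -8 + V*(-1 + V) (n(V) = -8 + V*(V - 1) = -8 + V*(-1 + V))
(6*P(-14, -3))*n(3) = (6*(2*(-3)*(-3 - 14)))*(-8 + 3² - 1*3) = (6*(2*(-3)*(-17)))*(-8 + 9 - 3) = (6*102)*(-2) = 612*(-2) = -1224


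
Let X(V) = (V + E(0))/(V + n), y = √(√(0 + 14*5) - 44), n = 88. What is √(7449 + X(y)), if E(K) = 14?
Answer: √2*√((327763 + 3725*I*√(44 - √70))/(88 + I*√(44 - √70))) ≈ 86.309 + 0.00032894*I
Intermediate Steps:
y = √(-44 + √70) (y = √(√(0 + 70) - 44) = √(√70 - 44) = √(-44 + √70) ≈ 5.9694*I)
X(V) = (14 + V)/(88 + V) (X(V) = (V + 14)/(V + 88) = (14 + V)/(88 + V))
√(7449 + X(y)) = √(7449 + (14 + √(-44 + √70))/(88 + √(-44 + √70)))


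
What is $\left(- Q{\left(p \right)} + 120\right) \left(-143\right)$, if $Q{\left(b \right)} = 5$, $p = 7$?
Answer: $-16445$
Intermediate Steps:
$\left(- Q{\left(p \right)} + 120\right) \left(-143\right) = \left(\left(-1\right) 5 + 120\right) \left(-143\right) = \left(-5 + 120\right) \left(-143\right) = 115 \left(-143\right) = -16445$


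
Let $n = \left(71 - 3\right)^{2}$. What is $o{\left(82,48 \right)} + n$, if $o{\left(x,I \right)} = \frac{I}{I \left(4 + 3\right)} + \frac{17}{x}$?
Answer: $\frac{2654377}{574} \approx 4624.4$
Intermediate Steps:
$n = 4624$ ($n = 68^{2} = 4624$)
$o{\left(x,I \right)} = \frac{1}{7} + \frac{17}{x}$ ($o{\left(x,I \right)} = \frac{I}{I 7} + \frac{17}{x} = \frac{I}{7 I} + \frac{17}{x} = I \frac{1}{7 I} + \frac{17}{x} = \frac{1}{7} + \frac{17}{x}$)
$o{\left(82,48 \right)} + n = \frac{119 + 82}{7 \cdot 82} + 4624 = \frac{1}{7} \cdot \frac{1}{82} \cdot 201 + 4624 = \frac{201}{574} + 4624 = \frac{2654377}{574}$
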